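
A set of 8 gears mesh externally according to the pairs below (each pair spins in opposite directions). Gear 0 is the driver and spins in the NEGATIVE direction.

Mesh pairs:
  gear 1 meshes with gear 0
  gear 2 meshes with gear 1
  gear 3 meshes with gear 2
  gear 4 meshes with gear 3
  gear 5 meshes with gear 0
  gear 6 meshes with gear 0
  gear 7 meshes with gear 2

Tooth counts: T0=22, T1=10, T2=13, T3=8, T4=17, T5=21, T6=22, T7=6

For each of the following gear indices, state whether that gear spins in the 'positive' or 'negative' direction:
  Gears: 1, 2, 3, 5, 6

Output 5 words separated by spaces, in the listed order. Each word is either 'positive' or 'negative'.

Gear 0 (driver): negative (depth 0)
  gear 1: meshes with gear 0 -> depth 1 -> positive (opposite of gear 0)
  gear 2: meshes with gear 1 -> depth 2 -> negative (opposite of gear 1)
  gear 3: meshes with gear 2 -> depth 3 -> positive (opposite of gear 2)
  gear 4: meshes with gear 3 -> depth 4 -> negative (opposite of gear 3)
  gear 5: meshes with gear 0 -> depth 1 -> positive (opposite of gear 0)
  gear 6: meshes with gear 0 -> depth 1 -> positive (opposite of gear 0)
  gear 7: meshes with gear 2 -> depth 3 -> positive (opposite of gear 2)
Queried indices 1, 2, 3, 5, 6 -> positive, negative, positive, positive, positive

Answer: positive negative positive positive positive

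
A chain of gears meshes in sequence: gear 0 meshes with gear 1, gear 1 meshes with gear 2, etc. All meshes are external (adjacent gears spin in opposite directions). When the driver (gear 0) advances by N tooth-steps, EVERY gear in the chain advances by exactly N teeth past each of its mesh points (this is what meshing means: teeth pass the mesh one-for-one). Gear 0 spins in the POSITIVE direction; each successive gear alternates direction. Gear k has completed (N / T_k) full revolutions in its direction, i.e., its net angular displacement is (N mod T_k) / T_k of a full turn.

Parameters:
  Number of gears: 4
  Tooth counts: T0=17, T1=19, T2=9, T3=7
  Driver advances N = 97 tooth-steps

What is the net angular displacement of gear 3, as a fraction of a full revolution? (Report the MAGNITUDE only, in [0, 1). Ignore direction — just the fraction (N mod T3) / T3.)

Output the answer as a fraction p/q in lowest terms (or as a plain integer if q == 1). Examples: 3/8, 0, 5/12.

Chain of 4 gears, tooth counts: [17, 19, 9, 7]
  gear 0: T0=17, direction=positive, advance = 97 mod 17 = 12 teeth = 12/17 turn
  gear 1: T1=19, direction=negative, advance = 97 mod 19 = 2 teeth = 2/19 turn
  gear 2: T2=9, direction=positive, advance = 97 mod 9 = 7 teeth = 7/9 turn
  gear 3: T3=7, direction=negative, advance = 97 mod 7 = 6 teeth = 6/7 turn
Gear 3: 97 mod 7 = 6
Fraction = 6 / 7 = 6/7 (gcd(6,7)=1) = 6/7

Answer: 6/7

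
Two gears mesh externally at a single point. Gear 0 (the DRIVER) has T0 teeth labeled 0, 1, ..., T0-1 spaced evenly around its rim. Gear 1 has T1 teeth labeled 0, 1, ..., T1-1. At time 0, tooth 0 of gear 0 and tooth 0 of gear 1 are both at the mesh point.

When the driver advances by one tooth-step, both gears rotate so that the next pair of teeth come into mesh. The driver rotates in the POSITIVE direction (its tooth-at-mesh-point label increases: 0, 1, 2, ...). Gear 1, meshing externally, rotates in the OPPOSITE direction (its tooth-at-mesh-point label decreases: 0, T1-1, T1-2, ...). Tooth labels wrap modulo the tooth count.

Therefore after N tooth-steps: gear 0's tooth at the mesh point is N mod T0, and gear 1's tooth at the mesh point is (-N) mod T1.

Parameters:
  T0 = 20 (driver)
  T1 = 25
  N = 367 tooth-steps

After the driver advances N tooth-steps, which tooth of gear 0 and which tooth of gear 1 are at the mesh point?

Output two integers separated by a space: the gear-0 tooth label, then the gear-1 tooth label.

Gear 0 (driver, T0=20): tooth at mesh = N mod T0
  367 = 18 * 20 + 7, so 367 mod 20 = 7
  gear 0 tooth = 7
Gear 1 (driven, T1=25): tooth at mesh = (-N) mod T1
  367 = 14 * 25 + 17, so 367 mod 25 = 17
  (-367) mod 25 = (-17) mod 25 = 25 - 17 = 8
Mesh after 367 steps: gear-0 tooth 7 meets gear-1 tooth 8

Answer: 7 8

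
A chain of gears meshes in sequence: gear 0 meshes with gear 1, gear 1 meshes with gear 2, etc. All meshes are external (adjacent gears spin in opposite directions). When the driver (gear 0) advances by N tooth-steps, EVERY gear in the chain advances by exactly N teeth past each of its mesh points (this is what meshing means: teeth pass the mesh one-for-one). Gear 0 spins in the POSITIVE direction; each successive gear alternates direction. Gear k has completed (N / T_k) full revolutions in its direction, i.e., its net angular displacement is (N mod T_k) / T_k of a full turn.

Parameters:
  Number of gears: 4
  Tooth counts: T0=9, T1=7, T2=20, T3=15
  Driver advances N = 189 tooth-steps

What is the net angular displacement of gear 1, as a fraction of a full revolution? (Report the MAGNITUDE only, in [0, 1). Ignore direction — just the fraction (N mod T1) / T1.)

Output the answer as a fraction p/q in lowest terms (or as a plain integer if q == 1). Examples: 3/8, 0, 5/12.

Answer: 0

Derivation:
Chain of 4 gears, tooth counts: [9, 7, 20, 15]
  gear 0: T0=9, direction=positive, advance = 189 mod 9 = 0 teeth = 0/9 turn
  gear 1: T1=7, direction=negative, advance = 189 mod 7 = 0 teeth = 0/7 turn
  gear 2: T2=20, direction=positive, advance = 189 mod 20 = 9 teeth = 9/20 turn
  gear 3: T3=15, direction=negative, advance = 189 mod 15 = 9 teeth = 9/15 turn
Gear 1: 189 mod 7 = 0
Fraction = 0 / 7 = 0/1 (gcd(0,7)=7) = 0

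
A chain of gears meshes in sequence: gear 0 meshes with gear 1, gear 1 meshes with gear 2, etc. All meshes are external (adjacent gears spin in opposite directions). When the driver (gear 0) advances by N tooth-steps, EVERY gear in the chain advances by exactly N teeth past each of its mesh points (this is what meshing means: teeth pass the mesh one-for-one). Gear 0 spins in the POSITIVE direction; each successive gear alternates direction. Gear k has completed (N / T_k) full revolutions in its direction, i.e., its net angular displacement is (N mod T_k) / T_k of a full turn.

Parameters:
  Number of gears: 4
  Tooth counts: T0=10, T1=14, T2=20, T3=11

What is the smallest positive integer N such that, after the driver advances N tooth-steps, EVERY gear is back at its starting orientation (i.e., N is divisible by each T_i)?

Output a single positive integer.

Gear k returns to start when N is a multiple of T_k.
All gears at start simultaneously when N is a common multiple of [10, 14, 20, 11]; the smallest such N is lcm(10, 14, 20, 11).
Start: lcm = T0 = 10
Fold in T1=14: gcd(10, 14) = 2; lcm(10, 14) = 10 * 14 / 2 = 140 / 2 = 70
Fold in T2=20: gcd(70, 20) = 10; lcm(70, 20) = 70 * 20 / 10 = 1400 / 10 = 140
Fold in T3=11: gcd(140, 11) = 1; lcm(140, 11) = 140 * 11 / 1 = 1540 / 1 = 1540
Full cycle length = 1540

Answer: 1540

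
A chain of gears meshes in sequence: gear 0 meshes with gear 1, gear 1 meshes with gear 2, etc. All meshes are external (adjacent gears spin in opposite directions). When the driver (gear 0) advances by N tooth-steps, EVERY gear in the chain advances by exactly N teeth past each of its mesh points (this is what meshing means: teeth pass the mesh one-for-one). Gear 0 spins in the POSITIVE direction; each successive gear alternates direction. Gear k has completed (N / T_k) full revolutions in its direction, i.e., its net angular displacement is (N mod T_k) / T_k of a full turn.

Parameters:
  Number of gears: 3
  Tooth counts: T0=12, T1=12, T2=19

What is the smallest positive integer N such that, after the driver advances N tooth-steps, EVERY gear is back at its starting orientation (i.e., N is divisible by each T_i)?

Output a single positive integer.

Answer: 228

Derivation:
Gear k returns to start when N is a multiple of T_k.
All gears at start simultaneously when N is a common multiple of [12, 12, 19]; the smallest such N is lcm(12, 12, 19).
Start: lcm = T0 = 12
Fold in T1=12: gcd(12, 12) = 12; lcm(12, 12) = 12 * 12 / 12 = 144 / 12 = 12
Fold in T2=19: gcd(12, 19) = 1; lcm(12, 19) = 12 * 19 / 1 = 228 / 1 = 228
Full cycle length = 228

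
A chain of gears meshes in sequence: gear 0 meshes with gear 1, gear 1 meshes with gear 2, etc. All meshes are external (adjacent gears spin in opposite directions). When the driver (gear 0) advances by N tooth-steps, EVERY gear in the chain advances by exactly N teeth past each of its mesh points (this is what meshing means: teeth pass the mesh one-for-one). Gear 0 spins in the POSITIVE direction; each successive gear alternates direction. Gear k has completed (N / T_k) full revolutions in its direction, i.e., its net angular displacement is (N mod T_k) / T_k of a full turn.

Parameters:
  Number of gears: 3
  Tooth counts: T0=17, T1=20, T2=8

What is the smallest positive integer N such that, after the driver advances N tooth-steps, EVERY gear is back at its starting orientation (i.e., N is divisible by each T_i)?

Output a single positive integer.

Gear k returns to start when N is a multiple of T_k.
All gears at start simultaneously when N is a common multiple of [17, 20, 8]; the smallest such N is lcm(17, 20, 8).
Start: lcm = T0 = 17
Fold in T1=20: gcd(17, 20) = 1; lcm(17, 20) = 17 * 20 / 1 = 340 / 1 = 340
Fold in T2=8: gcd(340, 8) = 4; lcm(340, 8) = 340 * 8 / 4 = 2720 / 4 = 680
Full cycle length = 680

Answer: 680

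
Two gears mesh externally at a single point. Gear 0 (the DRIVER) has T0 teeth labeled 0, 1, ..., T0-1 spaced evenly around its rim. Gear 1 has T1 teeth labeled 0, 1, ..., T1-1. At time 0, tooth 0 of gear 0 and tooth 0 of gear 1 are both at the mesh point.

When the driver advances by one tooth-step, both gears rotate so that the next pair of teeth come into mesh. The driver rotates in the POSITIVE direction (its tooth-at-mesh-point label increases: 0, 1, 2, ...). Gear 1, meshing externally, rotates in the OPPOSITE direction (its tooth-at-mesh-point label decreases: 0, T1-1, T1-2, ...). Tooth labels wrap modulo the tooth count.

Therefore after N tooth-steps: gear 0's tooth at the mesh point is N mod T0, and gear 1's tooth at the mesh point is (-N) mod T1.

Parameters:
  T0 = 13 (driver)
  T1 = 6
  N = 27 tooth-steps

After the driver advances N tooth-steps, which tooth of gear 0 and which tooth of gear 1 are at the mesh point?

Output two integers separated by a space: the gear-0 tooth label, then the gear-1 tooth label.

Gear 0 (driver, T0=13): tooth at mesh = N mod T0
  27 = 2 * 13 + 1, so 27 mod 13 = 1
  gear 0 tooth = 1
Gear 1 (driven, T1=6): tooth at mesh = (-N) mod T1
  27 = 4 * 6 + 3, so 27 mod 6 = 3
  (-27) mod 6 = (-3) mod 6 = 6 - 3 = 3
Mesh after 27 steps: gear-0 tooth 1 meets gear-1 tooth 3

Answer: 1 3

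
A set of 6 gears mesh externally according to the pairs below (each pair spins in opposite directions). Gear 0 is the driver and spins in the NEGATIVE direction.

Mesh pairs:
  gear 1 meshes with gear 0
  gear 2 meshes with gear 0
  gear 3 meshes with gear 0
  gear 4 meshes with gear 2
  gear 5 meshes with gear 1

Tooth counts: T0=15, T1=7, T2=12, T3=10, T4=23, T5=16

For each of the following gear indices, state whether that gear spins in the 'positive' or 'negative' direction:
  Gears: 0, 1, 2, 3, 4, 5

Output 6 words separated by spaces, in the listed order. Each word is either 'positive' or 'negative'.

Gear 0 (driver): negative (depth 0)
  gear 1: meshes with gear 0 -> depth 1 -> positive (opposite of gear 0)
  gear 2: meshes with gear 0 -> depth 1 -> positive (opposite of gear 0)
  gear 3: meshes with gear 0 -> depth 1 -> positive (opposite of gear 0)
  gear 4: meshes with gear 2 -> depth 2 -> negative (opposite of gear 2)
  gear 5: meshes with gear 1 -> depth 2 -> negative (opposite of gear 1)
Queried indices 0, 1, 2, 3, 4, 5 -> negative, positive, positive, positive, negative, negative

Answer: negative positive positive positive negative negative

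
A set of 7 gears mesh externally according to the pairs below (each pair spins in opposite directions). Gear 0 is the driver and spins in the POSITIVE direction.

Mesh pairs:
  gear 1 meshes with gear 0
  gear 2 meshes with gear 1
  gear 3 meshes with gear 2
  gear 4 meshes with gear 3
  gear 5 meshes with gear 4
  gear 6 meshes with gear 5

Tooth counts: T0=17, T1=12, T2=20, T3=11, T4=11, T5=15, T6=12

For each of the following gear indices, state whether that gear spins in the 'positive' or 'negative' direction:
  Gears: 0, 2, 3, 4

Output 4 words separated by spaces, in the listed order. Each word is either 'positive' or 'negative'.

Answer: positive positive negative positive

Derivation:
Gear 0 (driver): positive (depth 0)
  gear 1: meshes with gear 0 -> depth 1 -> negative (opposite of gear 0)
  gear 2: meshes with gear 1 -> depth 2 -> positive (opposite of gear 1)
  gear 3: meshes with gear 2 -> depth 3 -> negative (opposite of gear 2)
  gear 4: meshes with gear 3 -> depth 4 -> positive (opposite of gear 3)
  gear 5: meshes with gear 4 -> depth 5 -> negative (opposite of gear 4)
  gear 6: meshes with gear 5 -> depth 6 -> positive (opposite of gear 5)
Queried indices 0, 2, 3, 4 -> positive, positive, negative, positive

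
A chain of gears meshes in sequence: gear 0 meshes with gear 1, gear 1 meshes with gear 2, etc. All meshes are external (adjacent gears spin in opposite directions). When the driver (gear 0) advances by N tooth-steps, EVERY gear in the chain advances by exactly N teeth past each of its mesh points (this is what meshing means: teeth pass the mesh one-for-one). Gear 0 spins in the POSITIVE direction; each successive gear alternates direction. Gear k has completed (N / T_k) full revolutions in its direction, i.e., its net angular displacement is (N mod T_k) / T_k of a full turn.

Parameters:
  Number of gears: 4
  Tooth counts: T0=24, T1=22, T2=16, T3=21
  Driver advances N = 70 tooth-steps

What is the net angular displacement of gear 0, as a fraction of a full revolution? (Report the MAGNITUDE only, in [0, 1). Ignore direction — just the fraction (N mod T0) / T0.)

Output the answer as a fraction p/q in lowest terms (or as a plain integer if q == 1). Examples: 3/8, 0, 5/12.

Answer: 11/12

Derivation:
Chain of 4 gears, tooth counts: [24, 22, 16, 21]
  gear 0: T0=24, direction=positive, advance = 70 mod 24 = 22 teeth = 22/24 turn
  gear 1: T1=22, direction=negative, advance = 70 mod 22 = 4 teeth = 4/22 turn
  gear 2: T2=16, direction=positive, advance = 70 mod 16 = 6 teeth = 6/16 turn
  gear 3: T3=21, direction=negative, advance = 70 mod 21 = 7 teeth = 7/21 turn
Gear 0: 70 mod 24 = 22
Fraction = 22 / 24 = 11/12 (gcd(22,24)=2) = 11/12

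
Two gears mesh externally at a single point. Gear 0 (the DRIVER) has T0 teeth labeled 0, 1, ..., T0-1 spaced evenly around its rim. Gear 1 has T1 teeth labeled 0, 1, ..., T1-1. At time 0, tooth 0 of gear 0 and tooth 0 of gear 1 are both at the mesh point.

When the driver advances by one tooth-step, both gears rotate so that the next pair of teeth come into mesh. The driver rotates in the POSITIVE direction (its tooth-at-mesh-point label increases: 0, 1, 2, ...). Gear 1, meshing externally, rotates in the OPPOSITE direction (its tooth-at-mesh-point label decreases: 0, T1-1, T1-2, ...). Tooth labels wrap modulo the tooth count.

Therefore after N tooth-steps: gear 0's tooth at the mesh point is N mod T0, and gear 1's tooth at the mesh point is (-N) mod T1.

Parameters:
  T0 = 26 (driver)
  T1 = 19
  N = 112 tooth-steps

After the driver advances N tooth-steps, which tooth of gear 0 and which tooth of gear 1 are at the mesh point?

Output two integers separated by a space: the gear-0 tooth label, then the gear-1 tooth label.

Answer: 8 2

Derivation:
Gear 0 (driver, T0=26): tooth at mesh = N mod T0
  112 = 4 * 26 + 8, so 112 mod 26 = 8
  gear 0 tooth = 8
Gear 1 (driven, T1=19): tooth at mesh = (-N) mod T1
  112 = 5 * 19 + 17, so 112 mod 19 = 17
  (-112) mod 19 = (-17) mod 19 = 19 - 17 = 2
Mesh after 112 steps: gear-0 tooth 8 meets gear-1 tooth 2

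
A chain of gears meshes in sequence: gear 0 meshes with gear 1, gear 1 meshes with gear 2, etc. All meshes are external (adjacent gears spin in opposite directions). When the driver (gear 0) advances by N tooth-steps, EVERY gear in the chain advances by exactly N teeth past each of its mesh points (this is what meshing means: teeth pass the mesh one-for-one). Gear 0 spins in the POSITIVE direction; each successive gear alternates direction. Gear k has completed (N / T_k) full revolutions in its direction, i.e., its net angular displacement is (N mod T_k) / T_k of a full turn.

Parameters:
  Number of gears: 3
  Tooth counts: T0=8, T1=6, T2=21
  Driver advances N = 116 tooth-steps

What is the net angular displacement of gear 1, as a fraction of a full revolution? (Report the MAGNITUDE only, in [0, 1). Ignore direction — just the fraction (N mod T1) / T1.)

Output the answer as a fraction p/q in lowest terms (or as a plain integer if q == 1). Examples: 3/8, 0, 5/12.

Answer: 1/3

Derivation:
Chain of 3 gears, tooth counts: [8, 6, 21]
  gear 0: T0=8, direction=positive, advance = 116 mod 8 = 4 teeth = 4/8 turn
  gear 1: T1=6, direction=negative, advance = 116 mod 6 = 2 teeth = 2/6 turn
  gear 2: T2=21, direction=positive, advance = 116 mod 21 = 11 teeth = 11/21 turn
Gear 1: 116 mod 6 = 2
Fraction = 2 / 6 = 1/3 (gcd(2,6)=2) = 1/3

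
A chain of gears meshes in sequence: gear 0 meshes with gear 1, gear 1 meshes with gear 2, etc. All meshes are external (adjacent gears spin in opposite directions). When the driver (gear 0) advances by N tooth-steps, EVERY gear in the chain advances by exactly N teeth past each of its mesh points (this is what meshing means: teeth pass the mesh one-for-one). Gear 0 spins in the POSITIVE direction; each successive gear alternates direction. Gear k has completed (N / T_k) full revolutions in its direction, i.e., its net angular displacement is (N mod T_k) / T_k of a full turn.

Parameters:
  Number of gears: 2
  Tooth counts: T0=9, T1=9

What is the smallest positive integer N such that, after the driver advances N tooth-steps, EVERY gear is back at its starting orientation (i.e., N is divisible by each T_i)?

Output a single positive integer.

Answer: 9

Derivation:
Gear k returns to start when N is a multiple of T_k.
All gears at start simultaneously when N is a common multiple of [9, 9]; the smallest such N is lcm(9, 9).
Start: lcm = T0 = 9
Fold in T1=9: gcd(9, 9) = 9; lcm(9, 9) = 9 * 9 / 9 = 81 / 9 = 9
Full cycle length = 9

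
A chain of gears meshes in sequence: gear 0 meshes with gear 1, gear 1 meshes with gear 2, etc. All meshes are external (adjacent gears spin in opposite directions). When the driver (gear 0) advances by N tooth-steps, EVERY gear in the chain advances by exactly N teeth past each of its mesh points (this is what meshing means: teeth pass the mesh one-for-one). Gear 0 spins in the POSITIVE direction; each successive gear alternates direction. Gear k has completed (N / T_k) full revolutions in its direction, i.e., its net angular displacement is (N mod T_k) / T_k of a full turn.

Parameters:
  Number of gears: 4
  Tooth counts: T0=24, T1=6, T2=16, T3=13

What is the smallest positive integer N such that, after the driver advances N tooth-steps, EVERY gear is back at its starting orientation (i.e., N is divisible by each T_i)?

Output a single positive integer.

Answer: 624

Derivation:
Gear k returns to start when N is a multiple of T_k.
All gears at start simultaneously when N is a common multiple of [24, 6, 16, 13]; the smallest such N is lcm(24, 6, 16, 13).
Start: lcm = T0 = 24
Fold in T1=6: gcd(24, 6) = 6; lcm(24, 6) = 24 * 6 / 6 = 144 / 6 = 24
Fold in T2=16: gcd(24, 16) = 8; lcm(24, 16) = 24 * 16 / 8 = 384 / 8 = 48
Fold in T3=13: gcd(48, 13) = 1; lcm(48, 13) = 48 * 13 / 1 = 624 / 1 = 624
Full cycle length = 624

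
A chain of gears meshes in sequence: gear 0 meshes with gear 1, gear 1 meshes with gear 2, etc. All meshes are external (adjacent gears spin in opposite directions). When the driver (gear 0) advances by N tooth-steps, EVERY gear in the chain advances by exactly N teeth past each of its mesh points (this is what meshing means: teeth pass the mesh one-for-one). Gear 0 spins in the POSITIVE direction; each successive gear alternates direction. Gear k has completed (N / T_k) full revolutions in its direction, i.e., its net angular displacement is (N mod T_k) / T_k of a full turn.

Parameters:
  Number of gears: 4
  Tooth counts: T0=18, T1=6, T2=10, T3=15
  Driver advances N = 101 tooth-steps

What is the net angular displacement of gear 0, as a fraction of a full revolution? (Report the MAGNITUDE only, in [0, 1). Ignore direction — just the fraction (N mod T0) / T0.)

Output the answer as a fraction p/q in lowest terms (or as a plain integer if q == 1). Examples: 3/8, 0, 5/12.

Answer: 11/18

Derivation:
Chain of 4 gears, tooth counts: [18, 6, 10, 15]
  gear 0: T0=18, direction=positive, advance = 101 mod 18 = 11 teeth = 11/18 turn
  gear 1: T1=6, direction=negative, advance = 101 mod 6 = 5 teeth = 5/6 turn
  gear 2: T2=10, direction=positive, advance = 101 mod 10 = 1 teeth = 1/10 turn
  gear 3: T3=15, direction=negative, advance = 101 mod 15 = 11 teeth = 11/15 turn
Gear 0: 101 mod 18 = 11
Fraction = 11 / 18 = 11/18 (gcd(11,18)=1) = 11/18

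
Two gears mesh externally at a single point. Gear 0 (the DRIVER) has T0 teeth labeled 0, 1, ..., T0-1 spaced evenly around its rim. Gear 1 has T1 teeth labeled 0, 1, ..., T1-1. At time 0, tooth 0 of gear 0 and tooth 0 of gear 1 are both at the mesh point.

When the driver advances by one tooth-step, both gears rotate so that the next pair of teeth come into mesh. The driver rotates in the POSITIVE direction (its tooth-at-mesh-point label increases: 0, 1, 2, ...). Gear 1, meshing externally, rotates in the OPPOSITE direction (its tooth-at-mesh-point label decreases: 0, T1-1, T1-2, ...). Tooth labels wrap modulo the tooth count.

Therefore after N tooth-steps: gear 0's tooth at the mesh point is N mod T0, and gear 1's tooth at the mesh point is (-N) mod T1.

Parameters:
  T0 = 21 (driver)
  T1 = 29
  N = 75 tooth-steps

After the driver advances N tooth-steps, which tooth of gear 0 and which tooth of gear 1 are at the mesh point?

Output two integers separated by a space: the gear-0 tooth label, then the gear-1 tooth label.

Gear 0 (driver, T0=21): tooth at mesh = N mod T0
  75 = 3 * 21 + 12, so 75 mod 21 = 12
  gear 0 tooth = 12
Gear 1 (driven, T1=29): tooth at mesh = (-N) mod T1
  75 = 2 * 29 + 17, so 75 mod 29 = 17
  (-75) mod 29 = (-17) mod 29 = 29 - 17 = 12
Mesh after 75 steps: gear-0 tooth 12 meets gear-1 tooth 12

Answer: 12 12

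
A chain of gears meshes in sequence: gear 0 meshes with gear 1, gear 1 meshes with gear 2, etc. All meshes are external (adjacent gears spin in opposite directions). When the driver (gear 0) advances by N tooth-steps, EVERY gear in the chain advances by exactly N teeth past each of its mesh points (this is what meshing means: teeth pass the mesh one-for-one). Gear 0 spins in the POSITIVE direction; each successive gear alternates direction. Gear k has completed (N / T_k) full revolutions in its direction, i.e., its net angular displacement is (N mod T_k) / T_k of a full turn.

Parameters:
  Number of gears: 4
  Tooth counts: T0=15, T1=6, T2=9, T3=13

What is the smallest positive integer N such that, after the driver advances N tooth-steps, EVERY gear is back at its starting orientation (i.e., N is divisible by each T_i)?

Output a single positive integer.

Gear k returns to start when N is a multiple of T_k.
All gears at start simultaneously when N is a common multiple of [15, 6, 9, 13]; the smallest such N is lcm(15, 6, 9, 13).
Start: lcm = T0 = 15
Fold in T1=6: gcd(15, 6) = 3; lcm(15, 6) = 15 * 6 / 3 = 90 / 3 = 30
Fold in T2=9: gcd(30, 9) = 3; lcm(30, 9) = 30 * 9 / 3 = 270 / 3 = 90
Fold in T3=13: gcd(90, 13) = 1; lcm(90, 13) = 90 * 13 / 1 = 1170 / 1 = 1170
Full cycle length = 1170

Answer: 1170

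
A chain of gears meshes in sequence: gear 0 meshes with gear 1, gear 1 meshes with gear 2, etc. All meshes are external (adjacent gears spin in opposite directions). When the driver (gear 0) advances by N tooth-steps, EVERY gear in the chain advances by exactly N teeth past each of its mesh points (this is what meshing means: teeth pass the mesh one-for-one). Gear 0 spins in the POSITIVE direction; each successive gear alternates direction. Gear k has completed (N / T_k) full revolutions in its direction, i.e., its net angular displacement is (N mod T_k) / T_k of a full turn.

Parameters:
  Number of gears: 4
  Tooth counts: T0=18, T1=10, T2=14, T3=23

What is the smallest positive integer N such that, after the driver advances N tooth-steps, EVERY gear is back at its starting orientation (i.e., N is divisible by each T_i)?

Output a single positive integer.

Answer: 14490

Derivation:
Gear k returns to start when N is a multiple of T_k.
All gears at start simultaneously when N is a common multiple of [18, 10, 14, 23]; the smallest such N is lcm(18, 10, 14, 23).
Start: lcm = T0 = 18
Fold in T1=10: gcd(18, 10) = 2; lcm(18, 10) = 18 * 10 / 2 = 180 / 2 = 90
Fold in T2=14: gcd(90, 14) = 2; lcm(90, 14) = 90 * 14 / 2 = 1260 / 2 = 630
Fold in T3=23: gcd(630, 23) = 1; lcm(630, 23) = 630 * 23 / 1 = 14490 / 1 = 14490
Full cycle length = 14490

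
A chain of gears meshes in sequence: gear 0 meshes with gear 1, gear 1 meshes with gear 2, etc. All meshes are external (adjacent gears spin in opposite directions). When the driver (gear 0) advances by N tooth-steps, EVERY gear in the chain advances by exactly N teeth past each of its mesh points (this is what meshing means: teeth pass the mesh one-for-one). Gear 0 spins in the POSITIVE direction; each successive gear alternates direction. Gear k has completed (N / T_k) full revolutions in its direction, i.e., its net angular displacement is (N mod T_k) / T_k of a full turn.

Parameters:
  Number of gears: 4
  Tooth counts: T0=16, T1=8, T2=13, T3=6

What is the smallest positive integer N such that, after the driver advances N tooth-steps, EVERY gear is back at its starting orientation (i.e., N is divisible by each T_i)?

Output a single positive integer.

Gear k returns to start when N is a multiple of T_k.
All gears at start simultaneously when N is a common multiple of [16, 8, 13, 6]; the smallest such N is lcm(16, 8, 13, 6).
Start: lcm = T0 = 16
Fold in T1=8: gcd(16, 8) = 8; lcm(16, 8) = 16 * 8 / 8 = 128 / 8 = 16
Fold in T2=13: gcd(16, 13) = 1; lcm(16, 13) = 16 * 13 / 1 = 208 / 1 = 208
Fold in T3=6: gcd(208, 6) = 2; lcm(208, 6) = 208 * 6 / 2 = 1248 / 2 = 624
Full cycle length = 624

Answer: 624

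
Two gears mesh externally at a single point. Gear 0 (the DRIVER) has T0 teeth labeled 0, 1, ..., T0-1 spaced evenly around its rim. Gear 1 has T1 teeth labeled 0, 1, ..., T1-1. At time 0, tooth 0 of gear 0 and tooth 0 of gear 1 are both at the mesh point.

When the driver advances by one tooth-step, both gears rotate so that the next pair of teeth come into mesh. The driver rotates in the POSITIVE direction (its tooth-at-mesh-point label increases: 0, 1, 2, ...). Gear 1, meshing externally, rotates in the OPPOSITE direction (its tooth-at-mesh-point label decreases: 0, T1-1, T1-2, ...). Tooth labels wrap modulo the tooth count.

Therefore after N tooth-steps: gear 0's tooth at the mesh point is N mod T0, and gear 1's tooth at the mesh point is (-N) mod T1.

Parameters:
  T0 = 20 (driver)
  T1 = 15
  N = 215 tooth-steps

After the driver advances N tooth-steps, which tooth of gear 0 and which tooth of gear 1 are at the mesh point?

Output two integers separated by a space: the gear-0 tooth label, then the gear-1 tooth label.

Answer: 15 10

Derivation:
Gear 0 (driver, T0=20): tooth at mesh = N mod T0
  215 = 10 * 20 + 15, so 215 mod 20 = 15
  gear 0 tooth = 15
Gear 1 (driven, T1=15): tooth at mesh = (-N) mod T1
  215 = 14 * 15 + 5, so 215 mod 15 = 5
  (-215) mod 15 = (-5) mod 15 = 15 - 5 = 10
Mesh after 215 steps: gear-0 tooth 15 meets gear-1 tooth 10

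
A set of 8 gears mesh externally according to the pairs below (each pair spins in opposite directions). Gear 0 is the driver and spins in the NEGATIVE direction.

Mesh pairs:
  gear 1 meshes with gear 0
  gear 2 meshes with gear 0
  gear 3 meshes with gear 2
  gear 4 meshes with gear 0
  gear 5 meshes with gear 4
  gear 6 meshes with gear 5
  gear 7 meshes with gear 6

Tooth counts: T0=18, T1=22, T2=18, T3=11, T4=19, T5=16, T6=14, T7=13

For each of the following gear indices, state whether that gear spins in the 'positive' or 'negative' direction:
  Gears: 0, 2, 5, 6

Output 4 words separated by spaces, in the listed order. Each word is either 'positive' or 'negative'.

Gear 0 (driver): negative (depth 0)
  gear 1: meshes with gear 0 -> depth 1 -> positive (opposite of gear 0)
  gear 2: meshes with gear 0 -> depth 1 -> positive (opposite of gear 0)
  gear 3: meshes with gear 2 -> depth 2 -> negative (opposite of gear 2)
  gear 4: meshes with gear 0 -> depth 1 -> positive (opposite of gear 0)
  gear 5: meshes with gear 4 -> depth 2 -> negative (opposite of gear 4)
  gear 6: meshes with gear 5 -> depth 3 -> positive (opposite of gear 5)
  gear 7: meshes with gear 6 -> depth 4 -> negative (opposite of gear 6)
Queried indices 0, 2, 5, 6 -> negative, positive, negative, positive

Answer: negative positive negative positive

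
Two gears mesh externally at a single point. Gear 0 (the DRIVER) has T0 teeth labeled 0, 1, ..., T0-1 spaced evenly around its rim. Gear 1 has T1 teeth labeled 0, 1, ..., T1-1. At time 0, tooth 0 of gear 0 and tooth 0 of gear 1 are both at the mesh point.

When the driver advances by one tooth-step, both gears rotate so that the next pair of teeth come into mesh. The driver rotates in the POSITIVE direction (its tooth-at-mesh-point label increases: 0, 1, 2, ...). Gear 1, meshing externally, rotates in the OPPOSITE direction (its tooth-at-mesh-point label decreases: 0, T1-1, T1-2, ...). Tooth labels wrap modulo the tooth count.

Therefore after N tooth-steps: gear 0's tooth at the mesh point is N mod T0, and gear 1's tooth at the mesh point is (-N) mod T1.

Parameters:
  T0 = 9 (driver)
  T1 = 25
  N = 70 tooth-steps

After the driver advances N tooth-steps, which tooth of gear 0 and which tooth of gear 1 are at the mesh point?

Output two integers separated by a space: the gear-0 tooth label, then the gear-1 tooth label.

Gear 0 (driver, T0=9): tooth at mesh = N mod T0
  70 = 7 * 9 + 7, so 70 mod 9 = 7
  gear 0 tooth = 7
Gear 1 (driven, T1=25): tooth at mesh = (-N) mod T1
  70 = 2 * 25 + 20, so 70 mod 25 = 20
  (-70) mod 25 = (-20) mod 25 = 25 - 20 = 5
Mesh after 70 steps: gear-0 tooth 7 meets gear-1 tooth 5

Answer: 7 5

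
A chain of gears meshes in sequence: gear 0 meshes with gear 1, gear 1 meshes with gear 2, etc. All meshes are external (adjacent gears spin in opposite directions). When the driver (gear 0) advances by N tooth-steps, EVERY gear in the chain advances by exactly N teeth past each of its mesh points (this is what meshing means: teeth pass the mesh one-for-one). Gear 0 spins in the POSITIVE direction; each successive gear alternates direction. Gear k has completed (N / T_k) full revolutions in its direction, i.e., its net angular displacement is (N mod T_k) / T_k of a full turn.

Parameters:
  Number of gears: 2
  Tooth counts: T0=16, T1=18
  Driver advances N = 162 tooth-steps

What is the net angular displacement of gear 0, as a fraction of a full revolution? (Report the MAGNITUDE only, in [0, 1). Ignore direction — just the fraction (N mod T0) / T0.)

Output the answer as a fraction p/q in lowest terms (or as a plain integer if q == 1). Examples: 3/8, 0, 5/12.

Chain of 2 gears, tooth counts: [16, 18]
  gear 0: T0=16, direction=positive, advance = 162 mod 16 = 2 teeth = 2/16 turn
  gear 1: T1=18, direction=negative, advance = 162 mod 18 = 0 teeth = 0/18 turn
Gear 0: 162 mod 16 = 2
Fraction = 2 / 16 = 1/8 (gcd(2,16)=2) = 1/8

Answer: 1/8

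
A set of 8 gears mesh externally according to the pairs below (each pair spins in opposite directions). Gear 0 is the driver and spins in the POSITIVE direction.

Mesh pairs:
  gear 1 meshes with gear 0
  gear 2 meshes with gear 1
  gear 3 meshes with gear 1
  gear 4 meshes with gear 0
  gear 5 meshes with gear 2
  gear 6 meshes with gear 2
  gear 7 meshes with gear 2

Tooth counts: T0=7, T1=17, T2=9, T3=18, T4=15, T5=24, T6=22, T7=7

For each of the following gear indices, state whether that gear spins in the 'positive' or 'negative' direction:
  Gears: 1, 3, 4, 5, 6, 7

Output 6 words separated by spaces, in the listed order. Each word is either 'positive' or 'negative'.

Gear 0 (driver): positive (depth 0)
  gear 1: meshes with gear 0 -> depth 1 -> negative (opposite of gear 0)
  gear 2: meshes with gear 1 -> depth 2 -> positive (opposite of gear 1)
  gear 3: meshes with gear 1 -> depth 2 -> positive (opposite of gear 1)
  gear 4: meshes with gear 0 -> depth 1 -> negative (opposite of gear 0)
  gear 5: meshes with gear 2 -> depth 3 -> negative (opposite of gear 2)
  gear 6: meshes with gear 2 -> depth 3 -> negative (opposite of gear 2)
  gear 7: meshes with gear 2 -> depth 3 -> negative (opposite of gear 2)
Queried indices 1, 3, 4, 5, 6, 7 -> negative, positive, negative, negative, negative, negative

Answer: negative positive negative negative negative negative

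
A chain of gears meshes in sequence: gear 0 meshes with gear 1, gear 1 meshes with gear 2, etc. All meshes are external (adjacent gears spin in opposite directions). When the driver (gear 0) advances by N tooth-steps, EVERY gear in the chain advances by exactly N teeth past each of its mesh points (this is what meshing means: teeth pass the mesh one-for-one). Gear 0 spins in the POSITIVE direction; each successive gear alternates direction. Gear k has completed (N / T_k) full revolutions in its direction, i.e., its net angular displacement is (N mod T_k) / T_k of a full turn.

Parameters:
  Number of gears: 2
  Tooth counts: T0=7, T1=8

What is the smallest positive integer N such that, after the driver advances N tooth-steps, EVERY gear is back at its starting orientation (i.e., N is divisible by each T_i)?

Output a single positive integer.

Answer: 56

Derivation:
Gear k returns to start when N is a multiple of T_k.
All gears at start simultaneously when N is a common multiple of [7, 8]; the smallest such N is lcm(7, 8).
Start: lcm = T0 = 7
Fold in T1=8: gcd(7, 8) = 1; lcm(7, 8) = 7 * 8 / 1 = 56 / 1 = 56
Full cycle length = 56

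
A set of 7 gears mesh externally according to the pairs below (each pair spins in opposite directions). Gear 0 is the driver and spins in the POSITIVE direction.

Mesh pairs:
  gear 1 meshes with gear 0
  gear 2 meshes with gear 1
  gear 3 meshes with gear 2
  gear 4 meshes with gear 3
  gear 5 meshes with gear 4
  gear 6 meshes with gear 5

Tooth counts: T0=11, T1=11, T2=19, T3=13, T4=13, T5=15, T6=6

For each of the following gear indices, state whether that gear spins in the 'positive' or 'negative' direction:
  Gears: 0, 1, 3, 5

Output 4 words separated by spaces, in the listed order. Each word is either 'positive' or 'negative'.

Answer: positive negative negative negative

Derivation:
Gear 0 (driver): positive (depth 0)
  gear 1: meshes with gear 0 -> depth 1 -> negative (opposite of gear 0)
  gear 2: meshes with gear 1 -> depth 2 -> positive (opposite of gear 1)
  gear 3: meshes with gear 2 -> depth 3 -> negative (opposite of gear 2)
  gear 4: meshes with gear 3 -> depth 4 -> positive (opposite of gear 3)
  gear 5: meshes with gear 4 -> depth 5 -> negative (opposite of gear 4)
  gear 6: meshes with gear 5 -> depth 6 -> positive (opposite of gear 5)
Queried indices 0, 1, 3, 5 -> positive, negative, negative, negative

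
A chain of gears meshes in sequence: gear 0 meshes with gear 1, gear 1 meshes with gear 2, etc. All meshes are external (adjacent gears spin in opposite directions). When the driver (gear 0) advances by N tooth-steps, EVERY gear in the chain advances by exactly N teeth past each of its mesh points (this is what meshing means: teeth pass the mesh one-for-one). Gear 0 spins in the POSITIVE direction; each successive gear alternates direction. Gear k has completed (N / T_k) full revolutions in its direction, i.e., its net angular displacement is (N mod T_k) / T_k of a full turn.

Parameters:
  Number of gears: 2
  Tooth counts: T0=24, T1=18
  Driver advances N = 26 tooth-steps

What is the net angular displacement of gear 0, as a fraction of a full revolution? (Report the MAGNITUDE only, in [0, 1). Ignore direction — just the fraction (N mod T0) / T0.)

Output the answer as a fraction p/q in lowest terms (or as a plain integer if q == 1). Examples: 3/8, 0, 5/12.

Answer: 1/12

Derivation:
Chain of 2 gears, tooth counts: [24, 18]
  gear 0: T0=24, direction=positive, advance = 26 mod 24 = 2 teeth = 2/24 turn
  gear 1: T1=18, direction=negative, advance = 26 mod 18 = 8 teeth = 8/18 turn
Gear 0: 26 mod 24 = 2
Fraction = 2 / 24 = 1/12 (gcd(2,24)=2) = 1/12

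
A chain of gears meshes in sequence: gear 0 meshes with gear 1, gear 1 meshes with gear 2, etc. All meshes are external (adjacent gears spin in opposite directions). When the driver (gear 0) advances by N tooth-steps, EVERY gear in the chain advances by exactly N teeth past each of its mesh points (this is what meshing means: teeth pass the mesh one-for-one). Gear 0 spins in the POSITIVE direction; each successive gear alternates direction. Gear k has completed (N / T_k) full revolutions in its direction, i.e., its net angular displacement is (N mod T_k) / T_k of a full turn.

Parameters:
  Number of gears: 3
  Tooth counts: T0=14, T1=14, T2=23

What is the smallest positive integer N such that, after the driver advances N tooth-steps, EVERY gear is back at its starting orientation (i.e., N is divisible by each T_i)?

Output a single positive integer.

Answer: 322

Derivation:
Gear k returns to start when N is a multiple of T_k.
All gears at start simultaneously when N is a common multiple of [14, 14, 23]; the smallest such N is lcm(14, 14, 23).
Start: lcm = T0 = 14
Fold in T1=14: gcd(14, 14) = 14; lcm(14, 14) = 14 * 14 / 14 = 196 / 14 = 14
Fold in T2=23: gcd(14, 23) = 1; lcm(14, 23) = 14 * 23 / 1 = 322 / 1 = 322
Full cycle length = 322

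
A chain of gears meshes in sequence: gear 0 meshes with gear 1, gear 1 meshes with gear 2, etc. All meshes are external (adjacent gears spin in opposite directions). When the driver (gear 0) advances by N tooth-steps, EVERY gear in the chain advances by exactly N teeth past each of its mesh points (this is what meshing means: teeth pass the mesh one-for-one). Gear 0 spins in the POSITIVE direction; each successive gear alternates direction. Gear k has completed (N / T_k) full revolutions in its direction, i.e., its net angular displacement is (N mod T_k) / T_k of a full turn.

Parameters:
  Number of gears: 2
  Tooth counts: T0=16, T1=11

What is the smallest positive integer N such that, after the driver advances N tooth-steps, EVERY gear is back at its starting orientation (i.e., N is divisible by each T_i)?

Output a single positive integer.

Answer: 176

Derivation:
Gear k returns to start when N is a multiple of T_k.
All gears at start simultaneously when N is a common multiple of [16, 11]; the smallest such N is lcm(16, 11).
Start: lcm = T0 = 16
Fold in T1=11: gcd(16, 11) = 1; lcm(16, 11) = 16 * 11 / 1 = 176 / 1 = 176
Full cycle length = 176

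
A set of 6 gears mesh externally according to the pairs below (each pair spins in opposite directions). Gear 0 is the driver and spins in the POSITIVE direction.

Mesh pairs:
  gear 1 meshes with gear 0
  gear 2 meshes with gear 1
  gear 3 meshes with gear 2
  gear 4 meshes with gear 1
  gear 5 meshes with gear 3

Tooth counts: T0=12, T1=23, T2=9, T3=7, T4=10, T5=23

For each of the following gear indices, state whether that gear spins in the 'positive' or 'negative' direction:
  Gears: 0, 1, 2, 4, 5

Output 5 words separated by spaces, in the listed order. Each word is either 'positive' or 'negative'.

Answer: positive negative positive positive positive

Derivation:
Gear 0 (driver): positive (depth 0)
  gear 1: meshes with gear 0 -> depth 1 -> negative (opposite of gear 0)
  gear 2: meshes with gear 1 -> depth 2 -> positive (opposite of gear 1)
  gear 3: meshes with gear 2 -> depth 3 -> negative (opposite of gear 2)
  gear 4: meshes with gear 1 -> depth 2 -> positive (opposite of gear 1)
  gear 5: meshes with gear 3 -> depth 4 -> positive (opposite of gear 3)
Queried indices 0, 1, 2, 4, 5 -> positive, negative, positive, positive, positive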